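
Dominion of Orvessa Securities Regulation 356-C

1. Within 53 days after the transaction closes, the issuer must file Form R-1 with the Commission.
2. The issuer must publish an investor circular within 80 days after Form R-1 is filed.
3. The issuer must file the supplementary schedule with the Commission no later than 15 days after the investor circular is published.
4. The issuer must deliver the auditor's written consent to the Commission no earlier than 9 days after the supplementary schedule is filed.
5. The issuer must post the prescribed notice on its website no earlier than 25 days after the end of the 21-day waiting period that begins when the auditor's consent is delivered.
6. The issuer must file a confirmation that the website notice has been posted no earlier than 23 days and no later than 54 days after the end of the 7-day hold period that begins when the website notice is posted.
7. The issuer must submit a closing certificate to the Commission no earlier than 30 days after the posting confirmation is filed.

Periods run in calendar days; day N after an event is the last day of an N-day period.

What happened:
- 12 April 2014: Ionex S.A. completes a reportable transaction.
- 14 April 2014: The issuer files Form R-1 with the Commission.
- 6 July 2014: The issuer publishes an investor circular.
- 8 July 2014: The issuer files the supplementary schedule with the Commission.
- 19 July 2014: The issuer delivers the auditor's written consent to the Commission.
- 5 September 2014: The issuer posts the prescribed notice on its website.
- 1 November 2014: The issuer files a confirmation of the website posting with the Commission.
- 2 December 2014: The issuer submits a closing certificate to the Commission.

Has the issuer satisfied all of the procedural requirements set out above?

Step 1 — counting 53 days from 12 April 2014 (when the transaction closes) gives a deadline of 4 June 2014; completed 14 April 2014, before the deadline.
Step 2 — counting 80 days from 14 April 2014 (when Form R-1 is filed) gives a deadline of 3 July 2014; not done until 6 July 2014, 3 days after the deadline.
The analysis stops there.

No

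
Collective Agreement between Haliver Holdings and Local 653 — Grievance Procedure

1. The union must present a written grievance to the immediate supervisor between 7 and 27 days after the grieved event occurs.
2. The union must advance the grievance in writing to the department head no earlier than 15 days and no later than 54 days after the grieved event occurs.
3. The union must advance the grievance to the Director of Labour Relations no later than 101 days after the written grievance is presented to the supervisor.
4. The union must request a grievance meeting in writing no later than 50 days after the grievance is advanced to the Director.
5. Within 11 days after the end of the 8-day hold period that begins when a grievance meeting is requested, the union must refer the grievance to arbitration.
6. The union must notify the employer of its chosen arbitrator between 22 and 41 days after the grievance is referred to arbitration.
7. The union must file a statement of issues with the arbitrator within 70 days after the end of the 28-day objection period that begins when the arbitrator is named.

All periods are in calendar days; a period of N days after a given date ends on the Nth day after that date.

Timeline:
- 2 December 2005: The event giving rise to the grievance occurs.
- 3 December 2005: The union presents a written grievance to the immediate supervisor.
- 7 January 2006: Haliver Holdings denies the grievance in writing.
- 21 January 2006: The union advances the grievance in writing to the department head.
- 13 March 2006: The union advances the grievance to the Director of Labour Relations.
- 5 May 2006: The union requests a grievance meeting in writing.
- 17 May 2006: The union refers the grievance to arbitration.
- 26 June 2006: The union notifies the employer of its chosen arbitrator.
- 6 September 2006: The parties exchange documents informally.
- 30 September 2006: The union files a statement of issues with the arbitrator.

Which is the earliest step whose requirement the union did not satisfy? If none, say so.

Step 1: the window is 7–27 days after 2 December 2005 (when the grieved event occurs), so 9 December 2005 through 29 December 2005; 3 December 2005 is 6 days too early.
Later steps need not be reached.

Step 1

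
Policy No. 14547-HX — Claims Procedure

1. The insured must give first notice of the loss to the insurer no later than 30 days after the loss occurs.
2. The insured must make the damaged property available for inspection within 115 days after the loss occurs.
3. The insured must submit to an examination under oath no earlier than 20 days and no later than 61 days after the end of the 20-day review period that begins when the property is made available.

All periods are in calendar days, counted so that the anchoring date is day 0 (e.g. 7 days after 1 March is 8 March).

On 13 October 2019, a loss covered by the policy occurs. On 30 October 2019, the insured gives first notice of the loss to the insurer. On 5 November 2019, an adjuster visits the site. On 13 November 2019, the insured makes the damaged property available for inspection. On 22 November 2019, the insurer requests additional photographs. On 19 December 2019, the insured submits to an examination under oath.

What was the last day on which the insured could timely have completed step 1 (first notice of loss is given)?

12 November 2019

Step 1 runs from 13 October 2019, when the loss occurs. 30 days after 13 October 2019 is 12 November 2019.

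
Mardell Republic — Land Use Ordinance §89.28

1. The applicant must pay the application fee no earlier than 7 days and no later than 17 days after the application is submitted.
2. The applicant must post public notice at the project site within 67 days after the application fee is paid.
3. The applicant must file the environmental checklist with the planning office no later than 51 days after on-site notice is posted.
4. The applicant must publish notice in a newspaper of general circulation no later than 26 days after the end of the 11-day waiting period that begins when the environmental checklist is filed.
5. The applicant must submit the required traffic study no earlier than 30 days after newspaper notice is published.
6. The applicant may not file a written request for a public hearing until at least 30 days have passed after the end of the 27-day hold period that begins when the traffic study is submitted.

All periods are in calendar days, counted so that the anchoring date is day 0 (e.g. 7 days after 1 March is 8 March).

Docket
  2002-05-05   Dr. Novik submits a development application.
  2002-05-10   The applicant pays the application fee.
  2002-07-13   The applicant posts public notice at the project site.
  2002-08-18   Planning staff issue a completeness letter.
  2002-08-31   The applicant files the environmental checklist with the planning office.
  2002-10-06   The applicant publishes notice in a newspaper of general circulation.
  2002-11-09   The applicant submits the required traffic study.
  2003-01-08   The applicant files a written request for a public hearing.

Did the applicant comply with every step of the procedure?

No

Step 1 — 7 and 17 days from 2002-05-05 (when the application is submitted) are 2002-05-12 and 2002-05-22 respectively; 2002-05-10 is 2 days too early.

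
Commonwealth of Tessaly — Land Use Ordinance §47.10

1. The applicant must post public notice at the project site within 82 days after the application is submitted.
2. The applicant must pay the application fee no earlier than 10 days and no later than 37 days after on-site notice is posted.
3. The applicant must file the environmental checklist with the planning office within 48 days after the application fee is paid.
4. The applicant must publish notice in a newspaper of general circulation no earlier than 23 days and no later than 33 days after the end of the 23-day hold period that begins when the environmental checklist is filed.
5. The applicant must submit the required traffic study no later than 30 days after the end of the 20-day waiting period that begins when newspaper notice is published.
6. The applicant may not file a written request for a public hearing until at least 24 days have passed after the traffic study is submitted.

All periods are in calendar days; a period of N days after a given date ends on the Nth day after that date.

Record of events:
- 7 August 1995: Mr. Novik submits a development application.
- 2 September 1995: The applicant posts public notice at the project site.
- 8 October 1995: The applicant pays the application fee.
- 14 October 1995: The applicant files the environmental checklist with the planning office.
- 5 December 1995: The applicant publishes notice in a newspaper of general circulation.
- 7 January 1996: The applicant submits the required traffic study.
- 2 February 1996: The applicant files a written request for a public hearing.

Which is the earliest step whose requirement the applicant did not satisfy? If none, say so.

(1) due by 7 August 1995 + 82 days = 28 October 1995; 2 September 1995 is within that limit.
(2) the permitted window runs from 2 September 1995 + 10 = 12 September 1995 to 2 September 1995 + 37 = 9 October 1995; done 8 October 1995, which is between those dates.
(3) due by 8 October 1995 + 48 days = 25 November 1995; done 14 October 1995 — timely.
(4) the permitted window runs from 6 November 1995 + 23 = 29 November 1995 to 6 November 1995 + 33 = 9 December 1995; done 5 December 1995 — within the window.
(5) due by 25 December 1995 + 30 days = 24 January 1996; 7 January 1996 is within that limit.
(6) permitted from 7 January 1996 + 24 days = 31 January 1996 onward; done 2 February 1996 — permitted.

None — every step was satisfied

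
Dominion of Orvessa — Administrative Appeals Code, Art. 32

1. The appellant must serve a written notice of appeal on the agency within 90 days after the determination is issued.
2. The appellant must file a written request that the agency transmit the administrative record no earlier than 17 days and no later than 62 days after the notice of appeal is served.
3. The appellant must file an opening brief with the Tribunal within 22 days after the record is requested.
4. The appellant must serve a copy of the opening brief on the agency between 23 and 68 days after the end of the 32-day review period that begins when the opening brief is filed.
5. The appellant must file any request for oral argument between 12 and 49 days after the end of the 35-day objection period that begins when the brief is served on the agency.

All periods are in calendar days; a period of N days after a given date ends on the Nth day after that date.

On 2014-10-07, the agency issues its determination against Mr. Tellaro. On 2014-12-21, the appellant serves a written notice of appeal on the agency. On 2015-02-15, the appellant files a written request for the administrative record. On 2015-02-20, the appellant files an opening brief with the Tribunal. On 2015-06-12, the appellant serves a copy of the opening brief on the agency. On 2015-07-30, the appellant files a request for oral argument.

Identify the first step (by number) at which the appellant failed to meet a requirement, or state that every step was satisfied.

Step 4

Step 1: 90 days after 2014-10-07 (when the determination is issued) is 2015-01-05; 2014-12-21 is within that limit.
Step 2: the window is 17–62 days after 2014-12-21 (when the notice of appeal is served), so 2015-01-07 through 2015-02-21; done 2015-02-15 — within the window.
Step 3: 22 days after 2015-02-15 (when the record is requested) is 2015-03-09; 2015-02-20 is within that limit.
Step 4: the window is 23–68 days after 2015-03-24 (end of the 32-day review period, which began when the opening brief is filed on 2015-02-20), so 2015-04-16 through 2015-05-31; 2015-06-12 is 12 days past the end of the window.
That is the first point of non-compliance.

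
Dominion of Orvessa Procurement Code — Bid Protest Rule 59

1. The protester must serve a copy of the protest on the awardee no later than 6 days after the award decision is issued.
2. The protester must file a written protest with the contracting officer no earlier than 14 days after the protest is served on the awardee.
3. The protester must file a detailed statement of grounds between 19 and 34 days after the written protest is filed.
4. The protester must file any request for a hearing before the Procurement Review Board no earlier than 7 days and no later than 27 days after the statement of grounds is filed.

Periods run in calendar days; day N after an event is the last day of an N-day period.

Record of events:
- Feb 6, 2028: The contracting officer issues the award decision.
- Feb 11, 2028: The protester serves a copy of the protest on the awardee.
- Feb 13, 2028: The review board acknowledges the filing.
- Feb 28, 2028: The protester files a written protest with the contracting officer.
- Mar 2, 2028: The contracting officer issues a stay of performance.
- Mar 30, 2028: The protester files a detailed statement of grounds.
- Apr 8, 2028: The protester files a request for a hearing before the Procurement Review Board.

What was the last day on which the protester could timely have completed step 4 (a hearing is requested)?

Step 4 runs from Mar 30, 2028, when the statement of grounds is filed. The window is 7–27 days after Mar 30, 2028; it closes on Apr 26, 2028.

Apr 26, 2028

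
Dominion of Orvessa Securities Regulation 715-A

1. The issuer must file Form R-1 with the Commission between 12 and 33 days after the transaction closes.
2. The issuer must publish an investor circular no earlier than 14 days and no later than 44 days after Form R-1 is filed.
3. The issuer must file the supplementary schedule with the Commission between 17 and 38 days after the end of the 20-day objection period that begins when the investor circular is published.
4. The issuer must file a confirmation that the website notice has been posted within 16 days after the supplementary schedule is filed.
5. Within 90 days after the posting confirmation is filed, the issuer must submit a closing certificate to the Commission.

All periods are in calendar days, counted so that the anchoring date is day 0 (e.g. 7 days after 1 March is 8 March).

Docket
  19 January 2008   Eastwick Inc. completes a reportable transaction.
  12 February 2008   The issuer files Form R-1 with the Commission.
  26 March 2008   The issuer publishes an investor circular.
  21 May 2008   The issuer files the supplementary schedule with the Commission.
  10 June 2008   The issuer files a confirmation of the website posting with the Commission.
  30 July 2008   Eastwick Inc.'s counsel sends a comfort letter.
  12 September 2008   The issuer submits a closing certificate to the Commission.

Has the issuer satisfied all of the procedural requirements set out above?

(1) the permitted window runs from 19 January 2008 + 12 = 31 January 2008 to 19 January 2008 + 33 = 21 February 2008; done 12 February 2008, which is between those dates.
(2) the permitted window runs from 12 February 2008 + 14 = 26 February 2008 to 12 February 2008 + 44 = 27 March 2008; 26 March 2008 falls inside that range.
(3) the permitted window runs from 15 April 2008 + 17 = 2 May 2008 to 15 April 2008 + 38 = 23 May 2008; done 21 May 2008, which is between those dates.
(4) due by 21 May 2008 + 16 days = 6 June 2008; 10 June 2008 misses that deadline by 4 days.

No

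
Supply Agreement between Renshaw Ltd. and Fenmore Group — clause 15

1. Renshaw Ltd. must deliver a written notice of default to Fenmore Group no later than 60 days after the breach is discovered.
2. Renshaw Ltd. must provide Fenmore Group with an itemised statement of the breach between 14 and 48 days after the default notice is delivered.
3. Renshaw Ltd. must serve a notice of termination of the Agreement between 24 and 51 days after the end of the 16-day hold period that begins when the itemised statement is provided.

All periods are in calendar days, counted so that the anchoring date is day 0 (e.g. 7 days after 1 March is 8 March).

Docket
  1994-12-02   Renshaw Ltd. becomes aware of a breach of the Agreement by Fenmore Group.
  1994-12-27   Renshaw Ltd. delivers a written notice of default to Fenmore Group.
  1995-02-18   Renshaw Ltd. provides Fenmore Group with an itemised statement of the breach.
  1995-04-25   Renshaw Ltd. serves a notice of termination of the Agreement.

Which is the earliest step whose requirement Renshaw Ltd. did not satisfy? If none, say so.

Step 1 — counting 60 days from 1994-12-02 (when the breach is discovered) gives a deadline of 1995-01-31; done 1994-12-27 — timely.
Step 2 — 14 and 48 days from 1994-12-27 (when the default notice is delivered) are 1995-01-10 and 1995-02-13 respectively; 1995-02-18 is 5 days past the end of the window.
That is the first point of non-compliance.

Step 2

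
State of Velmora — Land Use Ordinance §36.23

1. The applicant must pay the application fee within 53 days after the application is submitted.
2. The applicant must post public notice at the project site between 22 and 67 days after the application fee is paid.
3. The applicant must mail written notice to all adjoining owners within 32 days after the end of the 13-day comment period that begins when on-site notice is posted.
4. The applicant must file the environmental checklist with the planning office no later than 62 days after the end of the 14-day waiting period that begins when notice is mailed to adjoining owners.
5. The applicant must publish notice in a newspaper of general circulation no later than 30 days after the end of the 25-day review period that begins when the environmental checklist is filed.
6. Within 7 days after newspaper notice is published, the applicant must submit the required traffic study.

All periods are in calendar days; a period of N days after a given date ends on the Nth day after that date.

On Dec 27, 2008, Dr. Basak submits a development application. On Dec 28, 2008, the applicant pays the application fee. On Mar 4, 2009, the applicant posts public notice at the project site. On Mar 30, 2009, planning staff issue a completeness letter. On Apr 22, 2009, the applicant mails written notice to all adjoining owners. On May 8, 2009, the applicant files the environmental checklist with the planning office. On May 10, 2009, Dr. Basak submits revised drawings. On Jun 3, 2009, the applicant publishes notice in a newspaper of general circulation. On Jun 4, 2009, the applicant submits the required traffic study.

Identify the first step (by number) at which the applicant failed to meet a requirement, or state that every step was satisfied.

Step 1: 53 days after Dec 27, 2008 (when the application is submitted) is Feb 18, 2009; done Dec 28, 2008 — timely.
Step 2: the window is 22–67 days after Dec 28, 2008 (when the application fee is paid), so Jan 19, 2009 through Mar 5, 2009; done Mar 4, 2009, which is between those dates.
Step 3: 32 days after Mar 17, 2009 (end of the 13-day comment period, which began when on-site notice is posted on Mar 4, 2009) is Apr 18, 2009; not done until Apr 22, 2009, 4 days after the deadline.

Step 3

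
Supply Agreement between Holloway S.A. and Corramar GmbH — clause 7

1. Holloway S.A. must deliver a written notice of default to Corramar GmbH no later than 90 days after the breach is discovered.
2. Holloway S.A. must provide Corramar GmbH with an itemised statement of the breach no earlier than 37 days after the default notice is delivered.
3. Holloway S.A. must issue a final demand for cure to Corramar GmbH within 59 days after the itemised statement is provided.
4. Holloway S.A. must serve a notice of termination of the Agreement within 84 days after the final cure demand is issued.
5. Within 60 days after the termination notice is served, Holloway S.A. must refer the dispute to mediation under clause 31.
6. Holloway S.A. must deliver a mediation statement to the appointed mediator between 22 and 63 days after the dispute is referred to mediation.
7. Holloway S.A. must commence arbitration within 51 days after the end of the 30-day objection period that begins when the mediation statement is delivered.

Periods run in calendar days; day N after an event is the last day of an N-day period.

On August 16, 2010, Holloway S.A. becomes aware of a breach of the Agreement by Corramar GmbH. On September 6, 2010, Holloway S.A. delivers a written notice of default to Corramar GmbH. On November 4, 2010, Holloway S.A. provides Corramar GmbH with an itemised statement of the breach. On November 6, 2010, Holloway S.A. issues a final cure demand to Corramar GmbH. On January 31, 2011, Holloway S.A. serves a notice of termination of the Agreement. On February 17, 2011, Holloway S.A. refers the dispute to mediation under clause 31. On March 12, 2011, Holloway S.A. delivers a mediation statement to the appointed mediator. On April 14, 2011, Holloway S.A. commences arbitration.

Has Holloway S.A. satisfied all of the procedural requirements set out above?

Step 1 — counting 90 days from August 16, 2010 (when the breach is discovered) gives a deadline of November 14, 2010; completed September 6, 2010, before the deadline.
Step 2 — must wait 37 days from September 6, 2010 (when the default notice is delivered), so not before October 13, 2010; November 4, 2010 is on or after that date.
Step 3 — counting 59 days from November 4, 2010 (when the itemised statement is provided) gives a deadline of January 2, 2011; November 6, 2010 is within that limit.
Step 4 — counting 84 days from November 6, 2010 (when the final cure demand is issued) gives a deadline of January 29, 2011; done January 31, 2011 — 2 days late.
The analysis stops there.

No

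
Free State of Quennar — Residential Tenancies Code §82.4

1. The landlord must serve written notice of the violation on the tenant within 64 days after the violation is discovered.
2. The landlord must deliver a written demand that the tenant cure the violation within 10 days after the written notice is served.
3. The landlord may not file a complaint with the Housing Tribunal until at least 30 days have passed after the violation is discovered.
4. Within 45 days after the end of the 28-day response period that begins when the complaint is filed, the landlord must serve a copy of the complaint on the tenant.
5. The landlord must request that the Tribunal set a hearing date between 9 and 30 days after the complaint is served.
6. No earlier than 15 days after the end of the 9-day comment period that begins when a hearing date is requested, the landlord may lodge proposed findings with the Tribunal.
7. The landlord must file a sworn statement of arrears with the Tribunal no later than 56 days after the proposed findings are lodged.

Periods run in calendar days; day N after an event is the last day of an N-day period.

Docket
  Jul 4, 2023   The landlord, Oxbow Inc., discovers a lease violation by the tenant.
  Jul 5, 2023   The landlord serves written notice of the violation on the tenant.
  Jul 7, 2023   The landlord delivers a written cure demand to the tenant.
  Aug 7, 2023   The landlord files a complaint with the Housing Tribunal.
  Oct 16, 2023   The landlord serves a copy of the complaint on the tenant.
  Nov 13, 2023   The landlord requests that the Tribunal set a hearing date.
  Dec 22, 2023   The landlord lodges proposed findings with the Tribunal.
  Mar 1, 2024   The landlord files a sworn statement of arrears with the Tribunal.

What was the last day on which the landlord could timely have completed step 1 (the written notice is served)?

Sep 6, 2023

Step 1 runs from Jul 4, 2023, when the violation is discovered. 64 days after Jul 4, 2023 is Sep 6, 2023.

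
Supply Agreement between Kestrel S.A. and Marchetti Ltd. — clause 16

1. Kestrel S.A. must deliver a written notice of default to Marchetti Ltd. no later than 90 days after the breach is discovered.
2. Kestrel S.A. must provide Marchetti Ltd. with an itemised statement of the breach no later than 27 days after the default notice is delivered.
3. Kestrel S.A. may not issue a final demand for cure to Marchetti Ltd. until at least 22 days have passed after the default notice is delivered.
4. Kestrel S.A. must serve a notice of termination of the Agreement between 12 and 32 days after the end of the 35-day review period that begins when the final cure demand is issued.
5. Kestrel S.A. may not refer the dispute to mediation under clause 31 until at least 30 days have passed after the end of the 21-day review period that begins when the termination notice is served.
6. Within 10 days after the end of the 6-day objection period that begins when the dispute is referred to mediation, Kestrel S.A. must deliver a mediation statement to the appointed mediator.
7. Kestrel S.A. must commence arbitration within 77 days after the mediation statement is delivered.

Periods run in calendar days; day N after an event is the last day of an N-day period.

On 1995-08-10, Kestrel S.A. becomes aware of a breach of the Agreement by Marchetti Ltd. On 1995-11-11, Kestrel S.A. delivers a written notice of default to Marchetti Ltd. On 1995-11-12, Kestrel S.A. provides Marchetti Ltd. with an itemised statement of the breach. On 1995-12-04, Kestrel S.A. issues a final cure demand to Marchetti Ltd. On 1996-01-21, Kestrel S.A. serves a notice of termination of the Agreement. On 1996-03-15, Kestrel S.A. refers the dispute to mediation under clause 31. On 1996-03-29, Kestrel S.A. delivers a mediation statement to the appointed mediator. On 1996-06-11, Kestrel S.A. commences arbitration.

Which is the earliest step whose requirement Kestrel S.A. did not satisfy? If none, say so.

Step 1

(1) due by 1995-08-10 + 90 days = 1995-11-08; 1995-11-11 misses that deadline by 3 days.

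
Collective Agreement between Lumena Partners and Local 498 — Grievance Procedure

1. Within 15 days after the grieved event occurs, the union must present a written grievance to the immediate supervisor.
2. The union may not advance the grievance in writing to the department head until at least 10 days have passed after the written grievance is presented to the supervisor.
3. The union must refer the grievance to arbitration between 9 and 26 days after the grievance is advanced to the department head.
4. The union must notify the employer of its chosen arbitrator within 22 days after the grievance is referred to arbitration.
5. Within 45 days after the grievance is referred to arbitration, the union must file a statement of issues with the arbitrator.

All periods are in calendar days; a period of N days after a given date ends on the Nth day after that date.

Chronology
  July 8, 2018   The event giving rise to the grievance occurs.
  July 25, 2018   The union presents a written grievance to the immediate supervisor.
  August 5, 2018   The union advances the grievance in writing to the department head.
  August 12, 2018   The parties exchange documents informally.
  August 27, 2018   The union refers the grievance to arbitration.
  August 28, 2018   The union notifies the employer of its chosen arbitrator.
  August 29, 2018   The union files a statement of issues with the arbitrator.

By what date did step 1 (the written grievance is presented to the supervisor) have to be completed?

Step 1 runs from July 8, 2018, when the grieved event occurs. 15 days after July 8, 2018 is July 23, 2018.

July 23, 2018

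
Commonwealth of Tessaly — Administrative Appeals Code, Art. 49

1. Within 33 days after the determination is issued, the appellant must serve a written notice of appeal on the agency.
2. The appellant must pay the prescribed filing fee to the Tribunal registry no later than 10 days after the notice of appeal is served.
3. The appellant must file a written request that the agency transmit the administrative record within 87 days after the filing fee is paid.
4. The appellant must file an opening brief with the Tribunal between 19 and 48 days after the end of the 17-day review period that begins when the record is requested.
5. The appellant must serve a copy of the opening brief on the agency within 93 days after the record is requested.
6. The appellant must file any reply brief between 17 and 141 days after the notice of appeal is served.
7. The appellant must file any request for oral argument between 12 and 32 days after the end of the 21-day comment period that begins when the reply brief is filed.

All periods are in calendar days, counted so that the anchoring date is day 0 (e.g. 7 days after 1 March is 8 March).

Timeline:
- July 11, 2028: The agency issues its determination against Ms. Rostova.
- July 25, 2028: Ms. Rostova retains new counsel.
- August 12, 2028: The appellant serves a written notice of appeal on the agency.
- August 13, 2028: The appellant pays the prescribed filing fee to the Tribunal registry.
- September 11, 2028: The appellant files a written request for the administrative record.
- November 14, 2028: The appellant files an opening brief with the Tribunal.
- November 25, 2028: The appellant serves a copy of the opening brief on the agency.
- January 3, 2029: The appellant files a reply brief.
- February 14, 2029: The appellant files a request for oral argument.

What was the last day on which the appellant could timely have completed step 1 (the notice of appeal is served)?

August 13, 2028

Step 1 runs from July 11, 2028, when the determination is issued. 33 days after July 11, 2028 is August 13, 2028.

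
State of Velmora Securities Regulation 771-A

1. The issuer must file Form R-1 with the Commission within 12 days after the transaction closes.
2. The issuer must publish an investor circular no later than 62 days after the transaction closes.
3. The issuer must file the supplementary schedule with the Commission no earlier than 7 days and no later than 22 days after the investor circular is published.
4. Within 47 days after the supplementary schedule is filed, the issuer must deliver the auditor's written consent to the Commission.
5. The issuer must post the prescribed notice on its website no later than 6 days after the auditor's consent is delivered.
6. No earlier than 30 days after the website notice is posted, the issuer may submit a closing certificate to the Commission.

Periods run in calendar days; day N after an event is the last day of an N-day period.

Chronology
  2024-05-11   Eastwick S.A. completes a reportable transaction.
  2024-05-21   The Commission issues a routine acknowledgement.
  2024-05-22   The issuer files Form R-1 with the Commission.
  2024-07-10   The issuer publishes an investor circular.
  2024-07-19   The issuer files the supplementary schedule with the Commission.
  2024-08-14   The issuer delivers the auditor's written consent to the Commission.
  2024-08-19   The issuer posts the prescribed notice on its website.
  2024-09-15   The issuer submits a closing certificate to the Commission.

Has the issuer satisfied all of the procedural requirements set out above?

Step 1 — counting 12 days from 2024-05-11 (when the transaction closes) gives a deadline of 2024-05-23; 2024-05-22 is within that limit.
Step 2 — counting 62 days from 2024-05-11 (when the transaction closes) gives a deadline of 2024-07-12; completed 2024-07-10, before the deadline.
Step 3 — 7 and 22 days from 2024-07-10 (when the investor circular is published) are 2024-07-17 and 2024-08-01 respectively; done 2024-07-19, which is between those dates.
Step 4 — counting 47 days from 2024-07-19 (when the supplementary schedule is filed) gives a deadline of 2024-09-04; 2024-08-14 is within that limit.
Step 5 — counting 6 days from 2024-08-14 (when the auditor's consent is delivered) gives a deadline of 2024-08-20; completed 2024-08-19, before the deadline.
Step 6 — must wait 30 days from 2024-08-19 (when the website notice is posted), so not before 2024-09-18; done 2024-09-15 — 3 days too early.
No need to go further; step 6 was not satisfied.

No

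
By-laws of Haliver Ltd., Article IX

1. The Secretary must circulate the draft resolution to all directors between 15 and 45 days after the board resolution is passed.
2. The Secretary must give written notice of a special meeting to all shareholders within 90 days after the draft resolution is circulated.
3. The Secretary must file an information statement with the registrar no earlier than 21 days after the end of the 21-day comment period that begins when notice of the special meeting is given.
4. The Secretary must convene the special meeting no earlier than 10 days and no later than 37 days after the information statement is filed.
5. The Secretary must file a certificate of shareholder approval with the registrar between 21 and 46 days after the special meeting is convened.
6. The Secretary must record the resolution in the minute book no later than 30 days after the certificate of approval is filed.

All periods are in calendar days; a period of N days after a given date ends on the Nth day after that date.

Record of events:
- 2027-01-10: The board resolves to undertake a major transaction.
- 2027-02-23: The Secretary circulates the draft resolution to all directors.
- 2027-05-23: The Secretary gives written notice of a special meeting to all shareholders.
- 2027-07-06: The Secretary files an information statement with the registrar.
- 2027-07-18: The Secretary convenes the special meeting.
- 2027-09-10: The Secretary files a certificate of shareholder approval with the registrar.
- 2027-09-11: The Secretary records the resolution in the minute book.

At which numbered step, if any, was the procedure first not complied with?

Step 5

Step 1: the window is 15–45 days after 2027-01-10 (when the board resolution is passed), so 2027-01-25 through 2027-02-24; done 2027-02-23 — within the window.
Step 2: 90 days after 2027-02-23 (when the draft resolution is circulated) is 2027-05-24; 2027-05-23 is within that limit.
Step 3: the earliest permitted date is 21 days after 2027-06-13 (end of the 21-day comment period, which began when notice of the special meeting is given on 2027-05-23), i.e. 2027-07-04; 2027-07-06 is on or after that date.
Step 4: the window is 10–37 days after 2027-07-06 (when the information statement is filed), so 2027-07-16 through 2027-08-12; done 2027-07-18 — within the window.
Step 5: the window is 21–46 days after 2027-07-18 (when the special meeting is convened), so 2027-08-08 through 2027-09-02; done 2027-09-10 — 8 days after the window closed.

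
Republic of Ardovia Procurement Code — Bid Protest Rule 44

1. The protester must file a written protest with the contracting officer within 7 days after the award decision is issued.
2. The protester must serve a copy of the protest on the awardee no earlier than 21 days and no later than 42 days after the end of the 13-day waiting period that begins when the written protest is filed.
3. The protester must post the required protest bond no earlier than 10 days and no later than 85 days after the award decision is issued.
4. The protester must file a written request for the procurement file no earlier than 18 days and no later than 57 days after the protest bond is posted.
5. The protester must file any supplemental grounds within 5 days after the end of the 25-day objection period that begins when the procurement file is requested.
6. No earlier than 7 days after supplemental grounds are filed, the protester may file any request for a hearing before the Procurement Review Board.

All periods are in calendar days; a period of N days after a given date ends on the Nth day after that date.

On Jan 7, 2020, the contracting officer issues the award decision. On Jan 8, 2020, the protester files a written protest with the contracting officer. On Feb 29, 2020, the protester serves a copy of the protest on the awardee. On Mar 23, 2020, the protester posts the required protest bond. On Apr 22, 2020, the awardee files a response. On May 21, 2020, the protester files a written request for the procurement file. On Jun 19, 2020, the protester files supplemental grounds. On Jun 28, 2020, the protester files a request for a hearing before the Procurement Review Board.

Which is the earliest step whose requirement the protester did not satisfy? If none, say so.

Step 1: 7 days after Jan 7, 2020 (when the award decision is issued) is Jan 14, 2020; done Jan 8, 2020 — timely.
Step 2: the window is 21–42 days after Jan 21, 2020 (end of the 13-day waiting period, which began when the written protest is filed on Jan 8, 2020), so Feb 11, 2020 through Mar 3, 2020; Feb 29, 2020 falls inside that range.
Step 3: the window is 10–85 days after Jan 7, 2020 (when the award decision is issued), so Jan 17, 2020 through Apr 1, 2020; done Mar 23, 2020 — within the window.
Step 4: the window is 18–57 days after Mar 23, 2020 (when the protest bond is posted), so Apr 10, 2020 through May 19, 2020; May 21, 2020 is 2 days past the end of the window.
The procedure was therefore not followed at step 4.

Step 4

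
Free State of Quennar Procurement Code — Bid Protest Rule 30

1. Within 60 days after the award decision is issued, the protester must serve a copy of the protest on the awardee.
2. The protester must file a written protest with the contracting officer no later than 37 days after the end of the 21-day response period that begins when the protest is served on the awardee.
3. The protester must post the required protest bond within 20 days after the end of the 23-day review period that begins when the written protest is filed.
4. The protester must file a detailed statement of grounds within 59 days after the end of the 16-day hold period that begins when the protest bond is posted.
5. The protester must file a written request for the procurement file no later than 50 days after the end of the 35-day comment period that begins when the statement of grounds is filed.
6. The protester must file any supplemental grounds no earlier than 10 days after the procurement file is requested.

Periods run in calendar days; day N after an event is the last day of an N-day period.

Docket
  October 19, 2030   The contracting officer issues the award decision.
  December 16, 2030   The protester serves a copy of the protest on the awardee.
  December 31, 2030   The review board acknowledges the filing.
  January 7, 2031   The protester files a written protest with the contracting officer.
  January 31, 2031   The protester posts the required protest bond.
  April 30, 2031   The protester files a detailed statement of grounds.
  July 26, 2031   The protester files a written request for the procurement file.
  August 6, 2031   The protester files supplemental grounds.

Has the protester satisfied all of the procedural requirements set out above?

Step 1: 60 days after October 19, 2030 (when the award decision is issued) is December 18, 2030; completed December 16, 2030, before the deadline.
Step 2: 37 days after January 6, 2031 (end of the 21-day response period, which began when the protest is served on the awardee on December 16, 2030) is February 12, 2031; completed January 7, 2031, before the deadline.
Step 3: 20 days after January 30, 2031 (end of the 23-day review period, which began when the written protest is filed on January 7, 2031) is February 19, 2031; completed January 31, 2031, before the deadline.
Step 4: 59 days after February 16, 2031 (end of the 16-day hold period, which began when the protest bond is posted on January 31, 2031) is April 16, 2031; April 30, 2031 misses that deadline by 14 days.
That is the first point of non-compliance.

No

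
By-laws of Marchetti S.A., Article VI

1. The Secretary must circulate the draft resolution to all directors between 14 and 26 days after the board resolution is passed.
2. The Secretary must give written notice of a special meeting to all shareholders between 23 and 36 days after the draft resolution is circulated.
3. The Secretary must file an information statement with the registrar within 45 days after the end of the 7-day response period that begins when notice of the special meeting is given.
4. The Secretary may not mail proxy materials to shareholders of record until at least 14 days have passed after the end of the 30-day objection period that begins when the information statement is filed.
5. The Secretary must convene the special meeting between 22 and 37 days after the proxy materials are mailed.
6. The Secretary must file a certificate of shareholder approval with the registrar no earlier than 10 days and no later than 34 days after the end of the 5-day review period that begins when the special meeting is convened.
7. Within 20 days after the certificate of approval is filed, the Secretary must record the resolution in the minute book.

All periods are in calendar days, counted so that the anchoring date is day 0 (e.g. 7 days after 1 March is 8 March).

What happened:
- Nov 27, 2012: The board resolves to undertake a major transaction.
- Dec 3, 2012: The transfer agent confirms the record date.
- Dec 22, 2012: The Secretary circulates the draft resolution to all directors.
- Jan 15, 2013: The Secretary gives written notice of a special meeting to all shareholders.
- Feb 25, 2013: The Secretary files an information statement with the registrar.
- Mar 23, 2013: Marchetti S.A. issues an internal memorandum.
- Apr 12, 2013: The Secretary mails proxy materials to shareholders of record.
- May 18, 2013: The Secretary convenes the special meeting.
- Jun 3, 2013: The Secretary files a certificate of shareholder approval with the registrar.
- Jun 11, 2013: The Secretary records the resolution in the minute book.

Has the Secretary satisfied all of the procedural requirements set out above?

Step 1 — 14 and 26 days from Nov 27, 2012 (when the board resolution is passed) are Dec 11, 2012 and Dec 23, 2012 respectively; done Dec 22, 2012, which is between those dates.
Step 2 — 23 and 36 days from Dec 22, 2012 (when the draft resolution is circulated) are Jan 14, 2013 and Jan 27, 2013 respectively; Jan 15, 2013 falls inside that range.
Step 3 — counting 45 days from Jan 22, 2013 (end of the 7-day response period, which began when notice of the special meeting is given on Jan 15, 2013) gives a deadline of Mar 8, 2013; Feb 25, 2013 is within that limit.
Step 4 — must wait 14 days from Mar 27, 2013 (end of the 30-day objection period, which began when the information statement is filed on Feb 25, 2013), so not before Apr 10, 2013; done Apr 12, 2013, after the minimum wait.
Step 5 — 22 and 37 days from Apr 12, 2013 (when the proxy materials are mailed) are May 4, 2013 and May 19, 2013 respectively; May 18, 2013 falls inside that range.
Step 6 — 10 and 34 days from May 23, 2013 (end of the 5-day review period, which began when the special meeting is convened on May 18, 2013) are Jun 2, 2013 and Jun 26, 2013 respectively; Jun 3, 2013 falls inside that range.
Step 7 — counting 20 days from Jun 3, 2013 (when the certificate of approval is filed) gives a deadline of Jun 23, 2013; completed Jun 11, 2013, before the deadline.

Yes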